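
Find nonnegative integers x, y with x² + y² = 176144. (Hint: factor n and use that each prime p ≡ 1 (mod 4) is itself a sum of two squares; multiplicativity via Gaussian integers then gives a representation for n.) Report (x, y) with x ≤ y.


Step 1: Factor n = 176144 = 2^4 · 101 · 109.
Step 2: Check the mod-4 condition on each prime factor: 2 = 2 (special); 101 ≡ 1 (mod 4), exponent 1; 109 ≡ 1 (mod 4), exponent 1.
All primes ≡ 3 (mod 4) appear to even exponent (or don't appear), so by the two-squares theorem n IS expressible as a sum of two squares.
Step 3: Build a representation. Group n = k² · m with k = 4 and m = 101 · 109 = 11009 (a product of primes ≡ 1 (mod 4)); a representation of m scales to one of n via (k·x)² + (k·y)² = k²(x² + y²). Each prime p ≡ 1 (mod 4) is itself a sum of two squares; find a² by testing p − a² for a perfect square:
  101: 101 − 1² = 100 = 10² ⇒ 101 = 1² + 10².
  109: 109 − 1² = 108, 109 − 2² = 105, 109 − 3² = 100 = 10² ⇒ 109 = 3² + 10².
  Combine using the Brahmagupta–Fibonacci identity (a² + b²)(c² + d²) = (ac − bd)² + (ad + bc)² = (ac + bd)² + (ad − bc)²:
  101 · 109 = 11009: from (1² + 10²)(3² + 10²), take (1·3 − 10·10, 1·10 + 10·3) = (3 − 100, 10 + 30) = (-97, 40); dropping signs (only squares matter) gives (97, 40); check 97² + 40² = 9409 + 1600 = 11009 ✓.
  Scale by k = 4: (4·97, 4·40) = (388, 160).
Step 4: Order so x ≤ y and verify: 160² + 388² = 25600 + 150544 = 176144 = n. ✓

n = 176144 = 160² + 388² (one valid representation with x ≤ y).


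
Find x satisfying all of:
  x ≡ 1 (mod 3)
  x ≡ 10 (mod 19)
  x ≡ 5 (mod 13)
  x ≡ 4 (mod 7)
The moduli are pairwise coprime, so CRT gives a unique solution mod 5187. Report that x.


Product of moduli M = 3 · 19 · 13 · 7 = 5187.
Merge one congruence at a time:
  Start: x ≡ 1 (mod 3).
  Combine with x ≡ 10 (mod 19); new modulus lcm = 57.
    Write x = 1 + 3·t and substitute into x ≡ 10 (mod 19): 3·t ≡ 10 − 1 = 9 (mod 19).
    The inverse of 3 mod 19 is 13 (since 3·13 = 39 = 2·19 + 1), so t ≡ 13·9 = 117 ≡ 3 (mod 19).
    Then x = 1 + 3·3 = 10, valid modulo lcm(3, 19) = 57: x ≡ 10 (mod 57).
  Combine with x ≡ 5 (mod 13); new modulus lcm = 741.
    Write x = 10 + 57·t and substitute into x ≡ 5 (mod 13): 57·t ≡ 5 − 10 = -5 (mod 13).
    Reduce coefficients mod 13: 5·t ≡ 8 (mod 13).
    The inverse of 5 mod 13 is 8 (since 5·8 = 40 = 3·13 + 1), so t ≡ 8·8 = 64 ≡ 12 (mod 13).
    Then x = 10 + 57·12 = 694, valid modulo lcm(57, 13) = 741: x ≡ 694 (mod 741).
  Combine with x ≡ 4 (mod 7); new modulus lcm = 5187.
    Write x = 694 + 741·t and substitute into x ≡ 4 (mod 7): 741·t ≡ 4 − 694 = -690 (mod 7).
    Reduce coefficients mod 7: 6·t ≡ 3 (mod 7).
    The inverse of 6 mod 7 is 6 (since 6·6 = 36 = 5·7 + 1), so t ≡ 6·3 = 18 ≡ 4 (mod 7).
    Then x = 694 + 741·4 = 3658, valid modulo lcm(741, 7) = 5187: x ≡ 3658 (mod 5187).
Verify against each original: 3658 mod 3 = 1, 3658 mod 19 = 10, 3658 mod 13 = 5, 3658 mod 7 = 4.

x ≡ 3658 (mod 5187).


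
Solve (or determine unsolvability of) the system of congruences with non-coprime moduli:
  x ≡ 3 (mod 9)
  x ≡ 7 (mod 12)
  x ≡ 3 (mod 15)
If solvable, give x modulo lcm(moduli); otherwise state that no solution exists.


Moduli 9, 12, 15 are not pairwise coprime, so CRT works modulo lcm(m_i) when all pairwise compatibility conditions hold.
Pairwise compatibility: gcd(m_i, m_j) must divide a_i - a_j for every pair.
Merge one congruence at a time:
  Start: x ≡ 3 (mod 9).
  Combine with x ≡ 7 (mod 12): gcd(9, 12) = 3, and 7 - 3 = 4 is NOT divisible by 3.
    ⇒ system is inconsistent (no integer solution).

No solution (the system is inconsistent).


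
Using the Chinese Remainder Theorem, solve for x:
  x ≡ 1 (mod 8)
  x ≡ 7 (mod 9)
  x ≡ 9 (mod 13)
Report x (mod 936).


Moduli 8, 9, 13 are pairwise coprime; by CRT there is a unique solution modulo M = 8 · 9 · 13 = 936.
Solve pairwise, accumulating the modulus:
  Start with x ≡ 1 (mod 8).
  Combine with x ≡ 7 (mod 9): since gcd(8, 9) = 1, we get a unique residue mod 72.
    Write x = 1 + 8·t and substitute into x ≡ 7 (mod 9): 8·t ≡ 7 − 1 = 6 (mod 9).
    The inverse of 8 mod 9 is 8 (since 8·8 = 64 = 7·9 + 1), so t ≡ 8·6 = 48 ≡ 3 (mod 9).
    Then x = 1 + 8·3 = 25, valid modulo lcm(8, 9) = 72: x ≡ 25 (mod 72).
  Combine with x ≡ 9 (mod 13): since gcd(72, 13) = 1, we get a unique residue mod 936.
    Write x = 25 + 72·t and substitute into x ≡ 9 (mod 13): 72·t ≡ 9 − 25 = -16 (mod 13).
    Reduce coefficients mod 13: 7·t ≡ 10 (mod 13).
    The inverse of 7 mod 13 is 2 (since 7·2 = 14 = 1·13 + 1), so t ≡ 2·10 = 20 ≡ 7 (mod 13).
    Then x = 25 + 72·7 = 529, valid modulo lcm(72, 13) = 936: x ≡ 529 (mod 936).
Verify: 529 mod 8 = 1 ✓, 529 mod 9 = 7 ✓, 529 mod 13 = 9 ✓.

x ≡ 529 (mod 936).


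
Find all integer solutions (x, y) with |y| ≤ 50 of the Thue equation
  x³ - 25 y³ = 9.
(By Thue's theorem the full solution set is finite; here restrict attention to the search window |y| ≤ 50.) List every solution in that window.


The equation is x³ - 25y³ = 9. For fixed y, x³ = 25·y³ + 9, so a solution requires the RHS to be a perfect cube.
Strategy: iterate y from -50 to 50, compute RHS = 25·y³ + 9, and check whether it is a (positive or negative) perfect cube.
Check small values of y:
  y = 0: RHS = 9 is not a perfect cube.
  y = 1: RHS = 34 is not a perfect cube.
  y = -1: RHS = -16 is not a perfect cube.
  y = 2: RHS = 209 is not a perfect cube.
  y = -2: RHS = -191 is not a perfect cube.
  y = 3: RHS = 684 is not a perfect cube.
  y = -3: RHS = -666 is not a perfect cube.
Continuing the search up to |y| = 50 finds no solutions either.
No (x, y) in the scanned range satisfies the equation.

No integer solutions with |y| ≤ 50.


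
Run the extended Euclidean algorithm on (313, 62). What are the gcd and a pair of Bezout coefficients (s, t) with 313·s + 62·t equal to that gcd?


Euclidean algorithm on (313, 62) — divide until remainder is 0:
  313 = 5 · 62 + 3
  62 = 20 · 3 + 2
  3 = 1 · 2 + 1
  2 = 2 · 1 + 0
gcd(313, 62) = 1.
Track Bezout coefficients alongside the remainders: start with r₀ = 313 = a·1 + b·0 (s = 1, t = 0) and r₁ = 62 = a·0 + b·1 (s = 0, t = 1); each new remainder r_{k+1} = r_{k-1} − q_k·r_k inherits s_{k+1} = s_{k-1} − q_k·s_k, t_{k+1} = t_{k-1} − q_k·t_k, so r_k = a·s_k + b·t_k at every step:
  q = 5: r = 3, s = 1 − 5·0 = 1, t = 0 − 5·1 = -5  (check: 313·1 + 62·(-5) = 3)
  q = 20: r = 2, s = 0 − 20·1 = -20, t = 1 − 20·(-5) = 101  (check: 313·(-20) + 62·101 = 2)
  q = 1: r = 1, s = 1 − 1·(-20) = 21, t = -5 − 1·101 = -106  (check: 313·21 + 62·(-106) = 1)
The row with r = 1 (the gcd) gives the Bezout coefficients s = 21, t = -106.
Result: 313 · (21) + 62 · (-106) = 1.

gcd(313, 62) = 1; s = 21, t = -106 (check: 313·21 + 62·(-106) = 1).


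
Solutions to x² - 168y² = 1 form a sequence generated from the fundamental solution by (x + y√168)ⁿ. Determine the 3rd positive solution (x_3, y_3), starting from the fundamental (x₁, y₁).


Step 1: Find the fundamental solution (x₁, y₁) of x² - 168y² = 1.
  Expand √168 as a continued fraction. a₀ = ⌊√168⌋ = 12; iterate m_{k+1} = d_k·a_k − m_k, d_{k+1} = (168 − m_{k+1}²)/d_k, a_{k+1} = ⌊(a₀ + m_{k+1})/d_{k+1}⌋ (starting m₀ = 0, d₀ = 1), with convergents p_k = a_k·p_{k-1} + p_{k-2}, q_k = a_k·q_{k-1} + q_{k-2} (p₋₁ = 1, q₋₁ = 0):
  k = 0: a₀ = 12; p₀/q₀ = 12/1; p₀² − 168·q₀² = 144 − 168 = -24.
  k = 1: m = 12, d = 24, a = ⌊(12 + 12)/24⌋ = 1; p/q = (1·12 + 1)/(1·1 + 0) = 13/1; p² − 168·q² = 169 − 168 = 1.
  The first convergent with p² − 168·q² = 1 gives the fundamental solution (x₁, y₁) = (13, 1).
Step 2: Apply the recurrence (x_{n+1}, y_{n+1}) = (x₁x_n + 168y₁y_n, x₁y_n + y₁x_n) repeatedly.
  From (x_1, y_1) = (13, 1): x_2 = 13·13 + 168·1·1 = 337; y_2 = 13·1 + 1·13 = 26.
  From (x_2, y_2) = (337, 26): x_3 = 13·337 + 168·1·26 = 8749; y_3 = 13·26 + 1·337 = 675.
Step 3: Verify x_3² - 168·y_3² = 76545001 - 76545000 = 1 (should be 1). ✓

(x_1, y_1) = (13, 1); (x_3, y_3) = (8749, 675).


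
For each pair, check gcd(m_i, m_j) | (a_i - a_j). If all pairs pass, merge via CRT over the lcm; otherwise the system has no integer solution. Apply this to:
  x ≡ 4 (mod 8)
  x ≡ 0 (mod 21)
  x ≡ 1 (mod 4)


Moduli 8, 21, 4 are not pairwise coprime, so CRT works modulo lcm(m_i) when all pairwise compatibility conditions hold.
Pairwise compatibility: gcd(m_i, m_j) must divide a_i - a_j for every pair.
Merge one congruence at a time:
  Start: x ≡ 4 (mod 8).
  Combine with x ≡ 0 (mod 21): gcd(8, 21) = 1; 0 - 4 = -4, which IS divisible by 1, so compatible.
    Write x = 4 + 8·t and substitute into x ≡ 0 (mod 21): 8·t ≡ 0 − 4 = -4 (mod 21).
    Reduce coefficients mod 21: 8·t ≡ 17 (mod 21).
    The inverse of 8 mod 21 is 8 (since 8·8 = 64 = 3·21 + 1), so t ≡ 8·17 = 136 ≡ 10 (mod 21).
    Then x = 4 + 8·10 = 84, valid modulo lcm(8, 21) = 168: x ≡ 84 (mod 168).
  Combine with x ≡ 1 (mod 4): gcd(168, 4) = 4, and 1 - 84 = -83 is NOT divisible by 4.
    ⇒ system is inconsistent (no integer solution).

No solution (the system is inconsistent).


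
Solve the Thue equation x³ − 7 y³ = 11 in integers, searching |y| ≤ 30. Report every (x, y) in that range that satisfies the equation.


The equation is x³ - 7y³ = 11. For fixed y, x³ = 7·y³ + 11, so a solution requires the RHS to be a perfect cube.
Strategy: iterate y from -30 to 30, compute RHS = 7·y³ + 11, and check whether it is a (positive or negative) perfect cube.
Check small values of y:
  y = 0: RHS = 11 is not a perfect cube.
  y = 1: RHS = 18 is not a perfect cube.
  y = -1: RHS = 4 is not a perfect cube.
  y = 2: RHS = 67 is not a perfect cube.
  y = -2: RHS = -45 is not a perfect cube.
  y = 3: RHS = 200 is not a perfect cube.
  y = -3: RHS = -178 is not a perfect cube.
Continuing the search up to |y| = 30 finds no solutions either.
No (x, y) in the scanned range satisfies the equation.

No integer solutions with |y| ≤ 30.


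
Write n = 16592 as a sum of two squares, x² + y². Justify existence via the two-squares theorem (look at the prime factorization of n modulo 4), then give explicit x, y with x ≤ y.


Step 1: Factor n = 16592 = 2^4 · 17 · 61.
Step 2: Check the mod-4 condition on each prime factor: 2 = 2 (special); 17 ≡ 1 (mod 4), exponent 1; 61 ≡ 1 (mod 4), exponent 1.
All primes ≡ 3 (mod 4) appear to even exponent (or don't appear), so by the two-squares theorem n IS expressible as a sum of two squares.
Step 3: Build a representation. Group n = k² · m with k = 4 and m = 17 · 61 = 1037 (a product of primes ≡ 1 (mod 4)); a representation of m scales to one of n via (k·x)² + (k·y)² = k²(x² + y²). Each prime p ≡ 1 (mod 4) is itself a sum of two squares; find a² by testing p − a² for a perfect square:
  17: 17 − 1² = 16 = 4² ⇒ 17 = 1² + 4².
  61: 61 − 1² = 60, 61 − 2² = 57, 61 − 3² = 52, 61 − 4² = 45, 61 − 5² = 36 = 6² ⇒ 61 = 5² + 6².
  Combine using the Brahmagupta–Fibonacci identity (a² + b²)(c² + d²) = (ac − bd)² + (ad + bc)² = (ac + bd)² + (ad − bc)²:
  17 · 61 = 1037: from (1² + 4²)(5² + 6²), take (1·5 − 4·6, 1·6 + 4·5) = (5 − 24, 6 + 20) = (-19, 26); dropping signs (only squares matter) gives (19, 26); check 19² + 26² = 361 + 676 = 1037 ✓.
  Scale by k = 4: (4·19, 4·26) = (76, 104).
Step 4: Order so x ≤ y and verify: 76² + 104² = 5776 + 10816 = 16592 = n. ✓

n = 16592 = 76² + 104² (one valid representation with x ≤ y).


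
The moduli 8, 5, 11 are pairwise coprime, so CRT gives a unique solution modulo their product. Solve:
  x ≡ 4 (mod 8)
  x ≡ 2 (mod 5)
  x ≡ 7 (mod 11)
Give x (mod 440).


Moduli 8, 5, 11 are pairwise coprime; by CRT there is a unique solution modulo M = 8 · 5 · 11 = 440.
Solve pairwise, accumulating the modulus:
  Start with x ≡ 4 (mod 8).
  Combine with x ≡ 2 (mod 5): since gcd(8, 5) = 1, we get a unique residue mod 40.
    Write x = 4 + 8·t and substitute into x ≡ 2 (mod 5): 8·t ≡ 2 − 4 = -2 (mod 5).
    Reduce coefficients mod 5: 3·t ≡ 3 (mod 5).
    The inverse of 3 mod 5 is 2 (since 3·2 = 6 = 1·5 + 1), so t ≡ 2·3 = 6 ≡ 1 (mod 5).
    Then x = 4 + 8·1 = 12, valid modulo lcm(8, 5) = 40: x ≡ 12 (mod 40).
  Combine with x ≡ 7 (mod 11): since gcd(40, 11) = 1, we get a unique residue mod 440.
    Write x = 12 + 40·t and substitute into x ≡ 7 (mod 11): 40·t ≡ 7 − 12 = -5 (mod 11).
    Reduce coefficients mod 11: 7·t ≡ 6 (mod 11).
    The inverse of 7 mod 11 is 8 (since 7·8 = 56 = 5·11 + 1), so t ≡ 8·6 = 48 ≡ 4 (mod 11).
    Then x = 12 + 40·4 = 172, valid modulo lcm(40, 11) = 440: x ≡ 172 (mod 440).
Verify: 172 mod 8 = 4 ✓, 172 mod 5 = 2 ✓, 172 mod 11 = 7 ✓.

x ≡ 172 (mod 440).


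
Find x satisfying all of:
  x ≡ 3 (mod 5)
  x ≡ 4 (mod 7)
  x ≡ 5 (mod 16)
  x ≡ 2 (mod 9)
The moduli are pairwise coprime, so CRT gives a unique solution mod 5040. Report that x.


Product of moduli M = 5 · 7 · 16 · 9 = 5040.
Merge one congruence at a time:
  Start: x ≡ 3 (mod 5).
  Combine with x ≡ 4 (mod 7); new modulus lcm = 35.
    Write x = 3 + 5·t and substitute into x ≡ 4 (mod 7): 5·t ≡ 4 − 3 = 1 (mod 7).
    The inverse of 5 mod 7 is 3 (since 5·3 = 15 = 2·7 + 1), so t ≡ 3·1 = 3 ≡ 3 (mod 7).
    Then x = 3 + 5·3 = 18, valid modulo lcm(5, 7) = 35: x ≡ 18 (mod 35).
  Combine with x ≡ 5 (mod 16); new modulus lcm = 560.
    Write x = 18 + 35·t and substitute into x ≡ 5 (mod 16): 35·t ≡ 5 − 18 = -13 (mod 16).
    Reduce coefficients mod 16: 3·t ≡ 3 (mod 16).
    The inverse of 3 mod 16 is 11 (since 3·11 = 33 = 2·16 + 1), so t ≡ 11·3 = 33 ≡ 1 (mod 16).
    Then x = 18 + 35·1 = 53, valid modulo lcm(35, 16) = 560: x ≡ 53 (mod 560).
  Combine with x ≡ 2 (mod 9); new modulus lcm = 5040.
    Write x = 53 + 560·t and substitute into x ≡ 2 (mod 9): 560·t ≡ 2 − 53 = -51 (mod 9).
    Reduce coefficients mod 9: 2·t ≡ 3 (mod 9).
    The inverse of 2 mod 9 is 5 (since 2·5 = 10 = 1·9 + 1), so t ≡ 5·3 = 15 ≡ 6 (mod 9).
    Then x = 53 + 560·6 = 3413, valid modulo lcm(560, 9) = 5040: x ≡ 3413 (mod 5040).
Verify against each original: 3413 mod 5 = 3, 3413 mod 7 = 4, 3413 mod 16 = 5, 3413 mod 9 = 2.

x ≡ 3413 (mod 5040).


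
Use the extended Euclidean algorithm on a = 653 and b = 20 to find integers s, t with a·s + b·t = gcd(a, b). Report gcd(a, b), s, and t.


Euclidean algorithm on (653, 20) — divide until remainder is 0:
  653 = 32 · 20 + 13
  20 = 1 · 13 + 7
  13 = 1 · 7 + 6
  7 = 1 · 6 + 1
  6 = 6 · 1 + 0
gcd(653, 20) = 1.
Track Bezout coefficients alongside the remainders: start with r₀ = 653 = a·1 + b·0 (s = 1, t = 0) and r₁ = 20 = a·0 + b·1 (s = 0, t = 1); each new remainder r_{k+1} = r_{k-1} − q_k·r_k inherits s_{k+1} = s_{k-1} − q_k·s_k, t_{k+1} = t_{k-1} − q_k·t_k, so r_k = a·s_k + b·t_k at every step:
  q = 32: r = 13, s = 1 − 32·0 = 1, t = 0 − 32·1 = -32  (check: 653·1 + 20·(-32) = 13)
  q = 1: r = 7, s = 0 − 1·1 = -1, t = 1 − 1·(-32) = 33  (check: 653·(-1) + 20·33 = 7)
  q = 1: r = 6, s = 1 − 1·(-1) = 2, t = -32 − 1·33 = -65  (check: 653·2 + 20·(-65) = 6)
  q = 1: r = 1, s = -1 − 1·2 = -3, t = 33 − 1·(-65) = 98  (check: 653·(-3) + 20·98 = 1)
The row with r = 1 (the gcd) gives the Bezout coefficients s = -3, t = 98.
Result: 653 · (-3) + 20 · (98) = 1.

gcd(653, 20) = 1; s = -3, t = 98 (check: 653·(-3) + 20·98 = 1).


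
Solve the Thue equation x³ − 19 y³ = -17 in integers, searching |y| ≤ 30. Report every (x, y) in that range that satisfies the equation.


The equation is x³ - 19y³ = -17. For fixed y, x³ = 19·y³ − 17, so a solution requires the RHS to be a perfect cube.
Strategy: iterate y from -30 to 30, compute RHS = 19·y³ − 17, and check whether it is a (positive or negative) perfect cube.
Check small values of y:
  y = 0: RHS = -17 is not a perfect cube.
  y = 1: RHS = 2 is not a perfect cube.
  y = -1: RHS = -36 is not a perfect cube.
  y = 2: RHS = 135 is not a perfect cube.
  y = -2: RHS = -169 is not a perfect cube.
  y = 3: RHS = 496 is not a perfect cube.
  y = -3: RHS = -530 is not a perfect cube.
Continuing the search up to |y| = 30 finds no solutions either.
No (x, y) in the scanned range satisfies the equation.

No integer solutions with |y| ≤ 30.


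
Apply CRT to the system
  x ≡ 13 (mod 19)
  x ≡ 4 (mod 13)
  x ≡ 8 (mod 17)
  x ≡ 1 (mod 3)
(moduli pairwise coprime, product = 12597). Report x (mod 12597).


Product of moduli M = 19 · 13 · 17 · 3 = 12597.
Merge one congruence at a time:
  Start: x ≡ 13 (mod 19).
  Combine with x ≡ 4 (mod 13); new modulus lcm = 247.
    Write x = 13 + 19·t and substitute into x ≡ 4 (mod 13): 19·t ≡ 4 − 13 = -9 (mod 13).
    Reduce coefficients mod 13: 6·t ≡ 4 (mod 13).
    The inverse of 6 mod 13 is 11 (since 6·11 = 66 = 5·13 + 1), so t ≡ 11·4 = 44 ≡ 5 (mod 13).
    Then x = 13 + 19·5 = 108, valid modulo lcm(19, 13) = 247: x ≡ 108 (mod 247).
  Combine with x ≡ 8 (mod 17); new modulus lcm = 4199.
    Write x = 108 + 247·t and substitute into x ≡ 8 (mod 17): 247·t ≡ 8 − 108 = -100 (mod 17).
    Reduce coefficients mod 17: 9·t ≡ 2 (mod 17).
    The inverse of 9 mod 17 is 2 (since 9·2 = 18 = 1·17 + 1), so t ≡ 2·2 = 4 ≡ 4 (mod 17).
    Then x = 108 + 247·4 = 1096, valid modulo lcm(247, 17) = 4199: x ≡ 1096 (mod 4199).
  Combine with x ≡ 1 (mod 3); new modulus lcm = 12597.
    Write x = 1096 + 4199·t and substitute into x ≡ 1 (mod 3): 4199·t ≡ 1 − 1096 = -1095 (mod 3).
    Reduce coefficients mod 3: 2·t ≡ 0 (mod 3).
    The inverse of 2 mod 3 is 2 (since 2·2 = 4 = 1·3 + 1), so t ≡ 2·0 = 0 ≡ 0 (mod 3).
    Then x = 1096 + 4199·0 = 1096, valid modulo lcm(4199, 3) = 12597: x ≡ 1096 (mod 12597).
Verify against each original: 1096 mod 19 = 13, 1096 mod 13 = 4, 1096 mod 17 = 8, 1096 mod 3 = 1.

x ≡ 1096 (mod 12597).


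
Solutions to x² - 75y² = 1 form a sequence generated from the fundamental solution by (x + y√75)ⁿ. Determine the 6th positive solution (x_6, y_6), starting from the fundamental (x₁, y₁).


Step 1: Find the fundamental solution (x₁, y₁) of x² - 75y² = 1.
  Expand √75 as a continued fraction. a₀ = ⌊√75⌋ = 8; iterate m_{k+1} = d_k·a_k − m_k, d_{k+1} = (75 − m_{k+1}²)/d_k, a_{k+1} = ⌊(a₀ + m_{k+1})/d_{k+1}⌋ (starting m₀ = 0, d₀ = 1), with convergents p_k = a_k·p_{k-1} + p_{k-2}, q_k = a_k·q_{k-1} + q_{k-2} (p₋₁ = 1, q₋₁ = 0):
  k = 0: a₀ = 8; p₀/q₀ = 8/1; p₀² − 75·q₀² = 64 − 75 = -11.
  k = 1: m = 8, d = 11, a = ⌊(8 + 8)/11⌋ = 1; p/q = (1·8 + 1)/(1·1 + 0) = 9/1; p² − 75·q² = 81 − 75 = 6.
  k = 2: m = 3, d = 6, a = ⌊(8 + 3)/6⌋ = 1; p/q = (1·9 + 8)/(1·1 + 1) = 17/2; p² − 75·q² = 289 − 300 = -11.
  k = 3: m = 3, d = 11, a = ⌊(8 + 3)/11⌋ = 1; p/q = (1·17 + 9)/(1·2 + 1) = 26/3; p² − 75·q² = 676 − 675 = 1.
  The first convergent with p² − 75·q² = 1 gives the fundamental solution (x₁, y₁) = (26, 3).
Step 2: Apply the recurrence (x_{n+1}, y_{n+1}) = (x₁x_n + 75y₁y_n, x₁y_n + y₁x_n) repeatedly.
  From (x_1, y_1) = (26, 3): x_2 = 26·26 + 75·3·3 = 1351; y_2 = 26·3 + 3·26 = 156.
  From (x_2, y_2) = (1351, 156): x_3 = 26·1351 + 75·3·156 = 70226; y_3 = 26·156 + 3·1351 = 8109.
  From (x_3, y_3) = (70226, 8109): x_4 = 26·70226 + 75·3·8109 = 3650401; y_4 = 26·8109 + 3·70226 = 421512.
  From (x_4, y_4) = (3650401, 421512): x_5 = 26·3650401 + 75·3·421512 = 189750626; y_5 = 26·421512 + 3·3650401 = 21910515.
  From (x_5, y_5) = (189750626, 21910515): x_6 = 26·189750626 + 75·3·21910515 = 9863382151; y_6 = 26·21910515 + 3·189750626 = 1138925268.
Step 3: Verify x_6² - 75·y_6² = 97286307456665386801 - 97286307456665386800 = 1 (should be 1). ✓

(x_1, y_1) = (26, 3); (x_6, y_6) = (9863382151, 1138925268).


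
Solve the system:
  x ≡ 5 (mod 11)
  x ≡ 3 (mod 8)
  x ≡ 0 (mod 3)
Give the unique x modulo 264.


Moduli 11, 8, 3 are pairwise coprime; by CRT there is a unique solution modulo M = 11 · 8 · 3 = 264.
Solve pairwise, accumulating the modulus:
  Start with x ≡ 5 (mod 11).
  Combine with x ≡ 3 (mod 8): since gcd(11, 8) = 1, we get a unique residue mod 88.
    Write x = 5 + 11·t and substitute into x ≡ 3 (mod 8): 11·t ≡ 3 − 5 = -2 (mod 8).
    Reduce coefficients mod 8: 3·t ≡ 6 (mod 8).
    The inverse of 3 mod 8 is 3 (since 3·3 = 9 = 1·8 + 1), so t ≡ 3·6 = 18 ≡ 2 (mod 8).
    Then x = 5 + 11·2 = 27, valid modulo lcm(11, 8) = 88: x ≡ 27 (mod 88).
  Combine with x ≡ 0 (mod 3): since gcd(88, 3) = 1, we get a unique residue mod 264.
    Write x = 27 + 88·t and substitute into x ≡ 0 (mod 3): 88·t ≡ 0 − 27 = -27 (mod 3).
    Reduce coefficients mod 3: 1·t ≡ 0 (mod 3).
    So t ≡ 0 (mod 3).
    Then x = 27 + 88·0 = 27, valid modulo lcm(88, 3) = 264: x ≡ 27 (mod 264).
Verify: 27 mod 11 = 5 ✓, 27 mod 8 = 3 ✓, 27 mod 3 = 0 ✓.

x ≡ 27 (mod 264).


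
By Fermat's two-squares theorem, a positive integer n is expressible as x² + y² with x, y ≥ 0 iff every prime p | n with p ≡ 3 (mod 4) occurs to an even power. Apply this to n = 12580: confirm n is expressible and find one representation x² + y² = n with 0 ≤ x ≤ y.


Step 1: Factor n = 12580 = 2^2 · 5 · 17 · 37.
Step 2: Check the mod-4 condition on each prime factor: 2 = 2 (special); 5 ≡ 1 (mod 4), exponent 1; 17 ≡ 1 (mod 4), exponent 1; 37 ≡ 1 (mod 4), exponent 1.
All primes ≡ 3 (mod 4) appear to even exponent (or don't appear), so by the two-squares theorem n IS expressible as a sum of two squares.
Step 3: Build a representation. Group n = k² · m with k = 2 and m = 5 · 17 · 37 = 3145 (a product of primes ≡ 1 (mod 4)); a representation of m scales to one of n via (k·x)² + (k·y)² = k²(x² + y²). Each prime p ≡ 1 (mod 4) is itself a sum of two squares; find a² by testing p − a² for a perfect square:
  5: 5 − 1² = 4 = 2² ⇒ 5 = 1² + 2².
  17: 17 − 1² = 16 = 4² ⇒ 17 = 1² + 4².
  37: 37 − 1² = 36 = 6² ⇒ 37 = 1² + 6².
  Combine using the Brahmagupta–Fibonacci identity (a² + b²)(c² + d²) = (ac − bd)² + (ad + bc)² = (ac + bd)² + (ad − bc)²:
  5 · 17 = 85: from (1² + 2²)(1² + 4²), take (1·1 − 2·4, 1·4 + 2·1) = (1 − 8, 4 + 2) = (-7, 6); dropping signs (only squares matter) gives (7, 6); check 7² + 6² = 49 + 36 = 85 ✓.
  85 · 37 = 3145: from (7² + 6²)(1² + 6²), take (7·1 − 6·6, 7·6 + 6·1) = (7 − 36, 42 + 6) = (-29, 48); dropping signs (only squares matter) gives (29, 48); check 29² + 48² = 841 + 2304 = 3145 ✓.
  Scale by k = 2: (2·29, 2·48) = (58, 96).
Step 4: Order so x ≤ y and verify: 58² + 96² = 3364 + 9216 = 12580 = n. ✓

n = 12580 = 58² + 96² (one valid representation with x ≤ y).


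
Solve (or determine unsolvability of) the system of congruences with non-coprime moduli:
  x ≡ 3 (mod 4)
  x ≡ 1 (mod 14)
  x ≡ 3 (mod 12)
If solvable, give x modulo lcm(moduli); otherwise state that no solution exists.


Moduli 4, 14, 12 are not pairwise coprime, so CRT works modulo lcm(m_i) when all pairwise compatibility conditions hold.
Pairwise compatibility: gcd(m_i, m_j) must divide a_i - a_j for every pair.
Merge one congruence at a time:
  Start: x ≡ 3 (mod 4).
  Combine with x ≡ 1 (mod 14): gcd(4, 14) = 2; 1 - 3 = -2, which IS divisible by 2, so compatible.
    Write x = 3 + 4·t and substitute into x ≡ 1 (mod 14): 4·t ≡ 1 − 3 = -2 (mod 14).
    Divide the congruence (and modulus) by g = 2: 2·t ≡ -1 (mod 7).
    Reduce coefficients mod 7: 2·t ≡ 6 (mod 7).
    The inverse of 2 mod 7 is 4 (since 2·4 = 8 = 1·7 + 1), so t ≡ 4·6 = 24 ≡ 3 (mod 7).
    Then x = 3 + 4·3 = 15, valid modulo lcm(4, 14) = 28: x ≡ 15 (mod 28).
  Combine with x ≡ 3 (mod 12): gcd(28, 12) = 4; 3 - 15 = -12, which IS divisible by 4, so compatible.
    Write x = 15 + 28·t and substitute into x ≡ 3 (mod 12): 28·t ≡ 3 − 15 = -12 (mod 12).
    Divide the congruence (and modulus) by g = 4: 7·t ≡ -3 (mod 3).
    Reduce coefficients mod 3: 1·t ≡ 0 (mod 3).
    So t ≡ 0 (mod 3).
    Then x = 15 + 28·0 = 15, valid modulo lcm(28, 12) = 84: x ≡ 15 (mod 84).
Verify: 15 mod 4 = 3, 15 mod 14 = 1, 15 mod 12 = 3.

x ≡ 15 (mod 84).


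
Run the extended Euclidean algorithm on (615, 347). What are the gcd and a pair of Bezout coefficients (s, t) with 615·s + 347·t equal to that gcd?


Euclidean algorithm on (615, 347) — divide until remainder is 0:
  615 = 1 · 347 + 268
  347 = 1 · 268 + 79
  268 = 3 · 79 + 31
  79 = 2 · 31 + 17
  31 = 1 · 17 + 14
  17 = 1 · 14 + 3
  14 = 4 · 3 + 2
  3 = 1 · 2 + 1
  2 = 2 · 1 + 0
gcd(615, 347) = 1.
Track Bezout coefficients alongside the remainders: start with r₀ = 615 = a·1 + b·0 (s = 1, t = 0) and r₁ = 347 = a·0 + b·1 (s = 0, t = 1); each new remainder r_{k+1} = r_{k-1} − q_k·r_k inherits s_{k+1} = s_{k-1} − q_k·s_k, t_{k+1} = t_{k-1} − q_k·t_k, so r_k = a·s_k + b·t_k at every step:
  q = 1: r = 268, s = 1 − 1·0 = 1, t = 0 − 1·1 = -1  (check: 615·1 + 347·(-1) = 268)
  q = 1: r = 79, s = 0 − 1·1 = -1, t = 1 − 1·(-1) = 2  (check: 615·(-1) + 347·2 = 79)
  q = 3: r = 31, s = 1 − 3·(-1) = 4, t = -1 − 3·2 = -7  (check: 615·4 + 347·(-7) = 31)
  q = 2: r = 17, s = -1 − 2·4 = -9, t = 2 − 2·(-7) = 16  (check: 615·(-9) + 347·16 = 17)
  q = 1: r = 14, s = 4 − 1·(-9) = 13, t = -7 − 1·16 = -23  (check: 615·13 + 347·(-23) = 14)
  q = 1: r = 3, s = -9 − 1·13 = -22, t = 16 − 1·(-23) = 39  (check: 615·(-22) + 347·39 = 3)
  q = 4: r = 2, s = 13 − 4·(-22) = 101, t = -23 − 4·39 = -179  (check: 615·101 + 347·(-179) = 2)
  q = 1: r = 1, s = -22 − 1·101 = -123, t = 39 − 1·(-179) = 218  (check: 615·(-123) + 347·218 = 1)
The row with r = 1 (the gcd) gives the Bezout coefficients s = -123, t = 218.
Result: 615 · (-123) + 347 · (218) = 1.

gcd(615, 347) = 1; s = -123, t = 218 (check: 615·(-123) + 347·218 = 1).


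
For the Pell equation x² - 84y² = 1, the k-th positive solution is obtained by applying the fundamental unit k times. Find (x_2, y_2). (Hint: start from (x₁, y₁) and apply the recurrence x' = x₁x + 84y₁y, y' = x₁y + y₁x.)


Step 1: Find the fundamental solution (x₁, y₁) of x² - 84y² = 1.
  Expand √84 as a continued fraction. a₀ = ⌊√84⌋ = 9; iterate m_{k+1} = d_k·a_k − m_k, d_{k+1} = (84 − m_{k+1}²)/d_k, a_{k+1} = ⌊(a₀ + m_{k+1})/d_{k+1}⌋ (starting m₀ = 0, d₀ = 1), with convergents p_k = a_k·p_{k-1} + p_{k-2}, q_k = a_k·q_{k-1} + q_{k-2} (p₋₁ = 1, q₋₁ = 0):
  k = 0: a₀ = 9; p₀/q₀ = 9/1; p₀² − 84·q₀² = 81 − 84 = -3.
  k = 1: m = 9, d = 3, a = ⌊(9 + 9)/3⌋ = 6; p/q = (6·9 + 1)/(6·1 + 0) = 55/6; p² − 84·q² = 3025 − 3024 = 1.
  The first convergent with p² − 84·q² = 1 gives the fundamental solution (x₁, y₁) = (55, 6).
Step 2: Apply the recurrence (x_{n+1}, y_{n+1}) = (x₁x_n + 84y₁y_n, x₁y_n + y₁x_n) repeatedly.
  From (x_1, y_1) = (55, 6): x_2 = 55·55 + 84·6·6 = 6049; y_2 = 55·6 + 6·55 = 660.
Step 3: Verify x_2² - 84·y_2² = 36590401 - 36590400 = 1 (should be 1). ✓

(x_1, y_1) = (55, 6); (x_2, y_2) = (6049, 660).


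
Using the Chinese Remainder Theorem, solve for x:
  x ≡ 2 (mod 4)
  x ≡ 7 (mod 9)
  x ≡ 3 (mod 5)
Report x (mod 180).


Moduli 4, 9, 5 are pairwise coprime; by CRT there is a unique solution modulo M = 4 · 9 · 5 = 180.
Solve pairwise, accumulating the modulus:
  Start with x ≡ 2 (mod 4).
  Combine with x ≡ 7 (mod 9): since gcd(4, 9) = 1, we get a unique residue mod 36.
    Write x = 2 + 4·t and substitute into x ≡ 7 (mod 9): 4·t ≡ 7 − 2 = 5 (mod 9).
    The inverse of 4 mod 9 is 7 (since 4·7 = 28 = 3·9 + 1), so t ≡ 7·5 = 35 ≡ 8 (mod 9).
    Then x = 2 + 4·8 = 34, valid modulo lcm(4, 9) = 36: x ≡ 34 (mod 36).
  Combine with x ≡ 3 (mod 5): since gcd(36, 5) = 1, we get a unique residue mod 180.
    Write x = 34 + 36·t and substitute into x ≡ 3 (mod 5): 36·t ≡ 3 − 34 = -31 (mod 5).
    Reduce coefficients mod 5: 1·t ≡ 4 (mod 5).
    So t ≡ 4 (mod 5).
    Then x = 34 + 36·4 = 178, valid modulo lcm(36, 5) = 180: x ≡ 178 (mod 180).
Verify: 178 mod 4 = 2 ✓, 178 mod 9 = 7 ✓, 178 mod 5 = 3 ✓.

x ≡ 178 (mod 180).


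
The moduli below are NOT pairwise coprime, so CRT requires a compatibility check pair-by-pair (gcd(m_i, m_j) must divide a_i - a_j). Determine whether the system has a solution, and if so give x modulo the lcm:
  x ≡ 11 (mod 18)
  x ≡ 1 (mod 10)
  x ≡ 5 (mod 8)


Moduli 18, 10, 8 are not pairwise coprime, so CRT works modulo lcm(m_i) when all pairwise compatibility conditions hold.
Pairwise compatibility: gcd(m_i, m_j) must divide a_i - a_j for every pair.
Merge one congruence at a time:
  Start: x ≡ 11 (mod 18).
  Combine with x ≡ 1 (mod 10): gcd(18, 10) = 2; 1 - 11 = -10, which IS divisible by 2, so compatible.
    Write x = 11 + 18·t and substitute into x ≡ 1 (mod 10): 18·t ≡ 1 − 11 = -10 (mod 10).
    Divide the congruence (and modulus) by g = 2: 9·t ≡ -5 (mod 5).
    Reduce coefficients mod 5: 4·t ≡ 0 (mod 5).
    The inverse of 4 mod 5 is 4 (since 4·4 = 16 = 3·5 + 1), so t ≡ 4·0 = 0 ≡ 0 (mod 5).
    Then x = 11 + 18·0 = 11, valid modulo lcm(18, 10) = 90: x ≡ 11 (mod 90).
  Combine with x ≡ 5 (mod 8): gcd(90, 8) = 2; 5 - 11 = -6, which IS divisible by 2, so compatible.
    Write x = 11 + 90·t and substitute into x ≡ 5 (mod 8): 90·t ≡ 5 − 11 = -6 (mod 8).
    Divide the congruence (and modulus) by g = 2: 45·t ≡ -3 (mod 4).
    Reduce coefficients mod 4: 1·t ≡ 1 (mod 4).
    So t ≡ 1 (mod 4).
    Then x = 11 + 90·1 = 101, valid modulo lcm(90, 8) = 360: x ≡ 101 (mod 360).
Verify: 101 mod 18 = 11, 101 mod 10 = 1, 101 mod 8 = 5.

x ≡ 101 (mod 360).


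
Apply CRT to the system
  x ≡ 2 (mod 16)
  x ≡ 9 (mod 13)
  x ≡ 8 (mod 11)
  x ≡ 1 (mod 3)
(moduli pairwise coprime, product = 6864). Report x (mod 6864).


Product of moduli M = 16 · 13 · 11 · 3 = 6864.
Merge one congruence at a time:
  Start: x ≡ 2 (mod 16).
  Combine with x ≡ 9 (mod 13); new modulus lcm = 208.
    Write x = 2 + 16·t and substitute into x ≡ 9 (mod 13): 16·t ≡ 9 − 2 = 7 (mod 13).
    Reduce coefficients mod 13: 3·t ≡ 7 (mod 13).
    The inverse of 3 mod 13 is 9 (since 3·9 = 27 = 2·13 + 1), so t ≡ 9·7 = 63 ≡ 11 (mod 13).
    Then x = 2 + 16·11 = 178, valid modulo lcm(16, 13) = 208: x ≡ 178 (mod 208).
  Combine with x ≡ 8 (mod 11); new modulus lcm = 2288.
    Write x = 178 + 208·t and substitute into x ≡ 8 (mod 11): 208·t ≡ 8 − 178 = -170 (mod 11).
    Reduce coefficients mod 11: 10·t ≡ 6 (mod 11).
    The inverse of 10 mod 11 is 10 (since 10·10 = 100 = 9·11 + 1), so t ≡ 10·6 = 60 ≡ 5 (mod 11).
    Then x = 178 + 208·5 = 1218, valid modulo lcm(208, 11) = 2288: x ≡ 1218 (mod 2288).
  Combine with x ≡ 1 (mod 3); new modulus lcm = 6864.
    Write x = 1218 + 2288·t and substitute into x ≡ 1 (mod 3): 2288·t ≡ 1 − 1218 = -1217 (mod 3).
    Reduce coefficients mod 3: 2·t ≡ 1 (mod 3).
    The inverse of 2 mod 3 is 2 (since 2·2 = 4 = 1·3 + 1), so t ≡ 2·1 = 2 ≡ 2 (mod 3).
    Then x = 1218 + 2288·2 = 5794, valid modulo lcm(2288, 3) = 6864: x ≡ 5794 (mod 6864).
Verify against each original: 5794 mod 16 = 2, 5794 mod 13 = 9, 5794 mod 11 = 8, 5794 mod 3 = 1.

x ≡ 5794 (mod 6864).


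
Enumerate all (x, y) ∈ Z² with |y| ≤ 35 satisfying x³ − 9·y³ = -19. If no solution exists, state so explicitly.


The equation is x³ - 9y³ = -19. For fixed y, x³ = 9·y³ − 19, so a solution requires the RHS to be a perfect cube.
Strategy: iterate y from -35 to 35, compute RHS = 9·y³ − 19, and check whether it is a (positive or negative) perfect cube.
Check small values of y:
  y = 0: RHS = -19 is not a perfect cube.
  y = 1: RHS = -10 is not a perfect cube.
  y = -1: RHS = -28 is not a perfect cube.
  y = 2: RHS = 53 is not a perfect cube.
  y = -2: RHS = -91 is not a perfect cube.
  y = 3: RHS = 224 is not a perfect cube.
  y = -3: RHS = -262 is not a perfect cube.
Continuing the search up to |y| = 35 finds no solutions either.
No (x, y) in the scanned range satisfies the equation.

No integer solutions with |y| ≤ 35.


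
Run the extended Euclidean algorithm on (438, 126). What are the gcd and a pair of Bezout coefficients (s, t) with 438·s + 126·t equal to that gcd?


Euclidean algorithm on (438, 126) — divide until remainder is 0:
  438 = 3 · 126 + 60
  126 = 2 · 60 + 6
  60 = 10 · 6 + 0
gcd(438, 126) = 6.
Track Bezout coefficients alongside the remainders: start with r₀ = 438 = a·1 + b·0 (s = 1, t = 0) and r₁ = 126 = a·0 + b·1 (s = 0, t = 1); each new remainder r_{k+1} = r_{k-1} − q_k·r_k inherits s_{k+1} = s_{k-1} − q_k·s_k, t_{k+1} = t_{k-1} − q_k·t_k, so r_k = a·s_k + b·t_k at every step:
  q = 3: r = 60, s = 1 − 3·0 = 1, t = 0 − 3·1 = -3  (check: 438·1 + 126·(-3) = 60)
  q = 2: r = 6, s = 0 − 2·1 = -2, t = 1 − 2·(-3) = 7  (check: 438·(-2) + 126·7 = 6)
The row with r = 6 (the gcd) gives the Bezout coefficients s = -2, t = 7.
Result: 438 · (-2) + 126 · (7) = 6.

gcd(438, 126) = 6; s = -2, t = 7 (check: 438·(-2) + 126·7 = 6).


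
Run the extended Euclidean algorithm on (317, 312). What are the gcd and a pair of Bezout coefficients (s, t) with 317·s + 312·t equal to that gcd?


Euclidean algorithm on (317, 312) — divide until remainder is 0:
  317 = 1 · 312 + 5
  312 = 62 · 5 + 2
  5 = 2 · 2 + 1
  2 = 2 · 1 + 0
gcd(317, 312) = 1.
Track Bezout coefficients alongside the remainders: start with r₀ = 317 = a·1 + b·0 (s = 1, t = 0) and r₁ = 312 = a·0 + b·1 (s = 0, t = 1); each new remainder r_{k+1} = r_{k-1} − q_k·r_k inherits s_{k+1} = s_{k-1} − q_k·s_k, t_{k+1} = t_{k-1} − q_k·t_k, so r_k = a·s_k + b·t_k at every step:
  q = 1: r = 5, s = 1 − 1·0 = 1, t = 0 − 1·1 = -1  (check: 317·1 + 312·(-1) = 5)
  q = 62: r = 2, s = 0 − 62·1 = -62, t = 1 − 62·(-1) = 63  (check: 317·(-62) + 312·63 = 2)
  q = 2: r = 1, s = 1 − 2·(-62) = 125, t = -1 − 2·63 = -127  (check: 317·125 + 312·(-127) = 1)
The row with r = 1 (the gcd) gives the Bezout coefficients s = 125, t = -127.
Result: 317 · (125) + 312 · (-127) = 1.

gcd(317, 312) = 1; s = 125, t = -127 (check: 317·125 + 312·(-127) = 1).


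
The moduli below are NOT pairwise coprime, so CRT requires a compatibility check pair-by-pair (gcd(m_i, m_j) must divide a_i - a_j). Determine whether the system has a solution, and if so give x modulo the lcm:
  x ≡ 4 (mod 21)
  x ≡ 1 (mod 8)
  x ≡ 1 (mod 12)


Moduli 21, 8, 12 are not pairwise coprime, so CRT works modulo lcm(m_i) when all pairwise compatibility conditions hold.
Pairwise compatibility: gcd(m_i, m_j) must divide a_i - a_j for every pair.
Merge one congruence at a time:
  Start: x ≡ 4 (mod 21).
  Combine with x ≡ 1 (mod 8): gcd(21, 8) = 1; 1 - 4 = -3, which IS divisible by 1, so compatible.
    Write x = 4 + 21·t and substitute into x ≡ 1 (mod 8): 21·t ≡ 1 − 4 = -3 (mod 8).
    Reduce coefficients mod 8: 5·t ≡ 5 (mod 8).
    The inverse of 5 mod 8 is 5 (since 5·5 = 25 = 3·8 + 1), so t ≡ 5·5 = 25 ≡ 1 (mod 8).
    Then x = 4 + 21·1 = 25, valid modulo lcm(21, 8) = 168: x ≡ 25 (mod 168).
  Combine with x ≡ 1 (mod 12): gcd(168, 12) = 12; 1 - 25 = -24, which IS divisible by 12, so compatible.
    Write x = 25 + 168·t and substitute into x ≡ 1 (mod 12): 168·t ≡ 1 − 25 = -24 (mod 12).
    Divide the congruence (and modulus) by g = 12: 14·t ≡ -2 (mod 1).
    Modulo 1 every t works; take t = 0.
    Then x = 25 + 168·0 = 25, valid modulo lcm(168, 12) = 168: x ≡ 25 (mod 168).
Verify: 25 mod 21 = 4, 25 mod 8 = 1, 25 mod 12 = 1.

x ≡ 25 (mod 168).


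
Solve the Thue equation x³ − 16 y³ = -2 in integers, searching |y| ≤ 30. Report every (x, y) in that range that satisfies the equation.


The equation is x³ - 16y³ = -2. For fixed y, x³ = 16·y³ − 2, so a solution requires the RHS to be a perfect cube.
Strategy: iterate y from -30 to 30, compute RHS = 16·y³ − 2, and check whether it is a (positive or negative) perfect cube.
Check small values of y:
  y = 0: RHS = -2 is not a perfect cube.
  y = 1: RHS = 14 is not a perfect cube.
  y = -1: RHS = -18 is not a perfect cube.
  y = 2: RHS = 126 is not a perfect cube.
  y = -2: RHS = -130 is not a perfect cube.
  y = 3: RHS = 430 is not a perfect cube.
  y = -3: RHS = -434 is not a perfect cube.
Continuing the search up to |y| = 30 finds no solutions either.
No (x, y) in the scanned range satisfies the equation.

No integer solutions with |y| ≤ 30.


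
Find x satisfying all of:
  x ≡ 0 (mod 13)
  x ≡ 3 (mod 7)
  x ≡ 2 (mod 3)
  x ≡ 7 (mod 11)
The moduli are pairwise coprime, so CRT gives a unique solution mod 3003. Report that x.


Product of moduli M = 13 · 7 · 3 · 11 = 3003.
Merge one congruence at a time:
  Start: x ≡ 0 (mod 13).
  Combine with x ≡ 3 (mod 7); new modulus lcm = 91.
    Write x = 0 + 13·t and substitute into x ≡ 3 (mod 7): 13·t ≡ 3 − 0 = 3 (mod 7).
    Reduce coefficients mod 7: 6·t ≡ 3 (mod 7).
    The inverse of 6 mod 7 is 6 (since 6·6 = 36 = 5·7 + 1), so t ≡ 6·3 = 18 ≡ 4 (mod 7).
    Then x = 0 + 13·4 = 52, valid modulo lcm(13, 7) = 91: x ≡ 52 (mod 91).
  Combine with x ≡ 2 (mod 3); new modulus lcm = 273.
    Write x = 52 + 91·t and substitute into x ≡ 2 (mod 3): 91·t ≡ 2 − 52 = -50 (mod 3).
    Reduce coefficients mod 3: 1·t ≡ 1 (mod 3).
    So t ≡ 1 (mod 3).
    Then x = 52 + 91·1 = 143, valid modulo lcm(91, 3) = 273: x ≡ 143 (mod 273).
  Combine with x ≡ 7 (mod 11); new modulus lcm = 3003.
    Write x = 143 + 273·t and substitute into x ≡ 7 (mod 11): 273·t ≡ 7 − 143 = -136 (mod 11).
    Reduce coefficients mod 11: 9·t ≡ 7 (mod 11).
    The inverse of 9 mod 11 is 5 (since 9·5 = 45 = 4·11 + 1), so t ≡ 5·7 = 35 ≡ 2 (mod 11).
    Then x = 143 + 273·2 = 689, valid modulo lcm(273, 11) = 3003: x ≡ 689 (mod 3003).
Verify against each original: 689 mod 13 = 0, 689 mod 7 = 3, 689 mod 3 = 2, 689 mod 11 = 7.

x ≡ 689 (mod 3003).


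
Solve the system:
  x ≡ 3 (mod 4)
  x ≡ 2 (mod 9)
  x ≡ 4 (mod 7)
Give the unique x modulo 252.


Moduli 4, 9, 7 are pairwise coprime; by CRT there is a unique solution modulo M = 4 · 9 · 7 = 252.
Solve pairwise, accumulating the modulus:
  Start with x ≡ 3 (mod 4).
  Combine with x ≡ 2 (mod 9): since gcd(4, 9) = 1, we get a unique residue mod 36.
    Write x = 3 + 4·t and substitute into x ≡ 2 (mod 9): 4·t ≡ 2 − 3 = -1 (mod 9).
    Reduce coefficients mod 9: 4·t ≡ 8 (mod 9).
    The inverse of 4 mod 9 is 7 (since 4·7 = 28 = 3·9 + 1), so t ≡ 7·8 = 56 ≡ 2 (mod 9).
    Then x = 3 + 4·2 = 11, valid modulo lcm(4, 9) = 36: x ≡ 11 (mod 36).
  Combine with x ≡ 4 (mod 7): since gcd(36, 7) = 1, we get a unique residue mod 252.
    Write x = 11 + 36·t and substitute into x ≡ 4 (mod 7): 36·t ≡ 4 − 11 = -7 (mod 7).
    Reduce coefficients mod 7: 1·t ≡ 0 (mod 7).
    So t ≡ 0 (mod 7).
    Then x = 11 + 36·0 = 11, valid modulo lcm(36, 7) = 252: x ≡ 11 (mod 252).
Verify: 11 mod 4 = 3 ✓, 11 mod 9 = 2 ✓, 11 mod 7 = 4 ✓.

x ≡ 11 (mod 252).


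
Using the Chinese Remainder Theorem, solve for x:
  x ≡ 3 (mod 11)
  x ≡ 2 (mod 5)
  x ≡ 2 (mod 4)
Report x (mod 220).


Moduli 11, 5, 4 are pairwise coprime; by CRT there is a unique solution modulo M = 11 · 5 · 4 = 220.
Solve pairwise, accumulating the modulus:
  Start with x ≡ 3 (mod 11).
  Combine with x ≡ 2 (mod 5): since gcd(11, 5) = 1, we get a unique residue mod 55.
    Write x = 3 + 11·t and substitute into x ≡ 2 (mod 5): 11·t ≡ 2 − 3 = -1 (mod 5).
    Reduce coefficients mod 5: 1·t ≡ 4 (mod 5).
    So t ≡ 4 (mod 5).
    Then x = 3 + 11·4 = 47, valid modulo lcm(11, 5) = 55: x ≡ 47 (mod 55).
  Combine with x ≡ 2 (mod 4): since gcd(55, 4) = 1, we get a unique residue mod 220.
    Write x = 47 + 55·t and substitute into x ≡ 2 (mod 4): 55·t ≡ 2 − 47 = -45 (mod 4).
    Reduce coefficients mod 4: 3·t ≡ 3 (mod 4).
    The inverse of 3 mod 4 is 3 (since 3·3 = 9 = 2·4 + 1), so t ≡ 3·3 = 9 ≡ 1 (mod 4).
    Then x = 47 + 55·1 = 102, valid modulo lcm(55, 4) = 220: x ≡ 102 (mod 220).
Verify: 102 mod 11 = 3 ✓, 102 mod 5 = 2 ✓, 102 mod 4 = 2 ✓.

x ≡ 102 (mod 220).
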